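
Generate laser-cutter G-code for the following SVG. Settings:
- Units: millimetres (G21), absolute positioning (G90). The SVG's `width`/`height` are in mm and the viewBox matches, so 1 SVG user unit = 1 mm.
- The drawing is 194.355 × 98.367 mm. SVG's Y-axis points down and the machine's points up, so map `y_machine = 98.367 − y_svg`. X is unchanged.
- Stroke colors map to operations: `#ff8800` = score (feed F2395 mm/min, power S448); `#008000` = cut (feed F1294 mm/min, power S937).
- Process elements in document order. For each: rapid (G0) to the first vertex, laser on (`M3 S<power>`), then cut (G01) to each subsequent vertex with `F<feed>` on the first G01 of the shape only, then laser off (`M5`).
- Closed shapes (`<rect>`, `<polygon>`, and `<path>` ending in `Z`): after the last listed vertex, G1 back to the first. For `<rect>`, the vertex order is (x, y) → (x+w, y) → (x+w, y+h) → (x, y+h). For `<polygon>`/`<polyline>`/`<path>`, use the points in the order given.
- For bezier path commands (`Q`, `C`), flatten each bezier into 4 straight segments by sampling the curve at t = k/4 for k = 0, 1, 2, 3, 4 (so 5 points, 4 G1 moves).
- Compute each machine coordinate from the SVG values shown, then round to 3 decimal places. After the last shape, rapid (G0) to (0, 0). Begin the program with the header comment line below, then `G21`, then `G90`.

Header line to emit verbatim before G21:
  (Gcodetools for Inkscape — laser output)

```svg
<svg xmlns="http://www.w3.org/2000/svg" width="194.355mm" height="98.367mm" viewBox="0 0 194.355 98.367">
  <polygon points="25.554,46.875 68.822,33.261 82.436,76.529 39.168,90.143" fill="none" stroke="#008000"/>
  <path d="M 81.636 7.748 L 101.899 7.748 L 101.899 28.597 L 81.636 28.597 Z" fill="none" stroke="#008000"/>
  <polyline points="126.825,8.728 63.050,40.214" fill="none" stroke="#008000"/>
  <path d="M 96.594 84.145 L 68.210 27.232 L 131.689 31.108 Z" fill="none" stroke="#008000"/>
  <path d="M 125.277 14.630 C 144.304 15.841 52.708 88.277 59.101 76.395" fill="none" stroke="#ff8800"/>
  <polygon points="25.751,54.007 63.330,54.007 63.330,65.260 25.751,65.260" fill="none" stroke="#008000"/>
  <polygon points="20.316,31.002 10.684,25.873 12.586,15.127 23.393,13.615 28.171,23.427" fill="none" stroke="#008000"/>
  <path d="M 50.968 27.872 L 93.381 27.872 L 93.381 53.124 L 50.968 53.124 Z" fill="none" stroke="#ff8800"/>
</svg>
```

viewBox `0 0 194.355 98.367` with mm width/height → 1 unit = 1 mm. Flip: y_m = 98.367 − y_svg.

**Shape 1** — `<polygon>` regular polygon, stroke `#008000` → cut (S937, F1294). Machine vertices: (25.554,51.492) → (68.822,65.106) → (82.436,21.838) → (39.168,8.224) → (25.554,51.492). Closed: final G1 returns to the first vertex.

**Shape 2** — `<path>` rectangle, stroke `#008000` → cut (S937, F1294). Machine vertices: (81.636,90.619) → (101.899,90.619) → (101.899,69.770) → (81.636,69.770) → (81.636,90.619). Closed: final G1 returns to the first vertex.

**Shape 3** — `<polyline>` line segment, stroke `#008000` → cut (S937, F1294). Machine vertices: (126.825,89.639) → (63.050,58.153). Open path.

**Shape 4** — `<path>` regular polygon, stroke `#008000` → cut (S937, F1294). Machine vertices: (96.594,14.222) → (68.210,71.135) → (131.689,67.259) → (96.594,14.222). Closed: final G1 returns to the first vertex.

**Shape 5** — `<path>` cubic bezier, stroke `#ff8800` → score (S448, F2395). Control points (SVG): P0=(125.277,14.630), P1=(144.304,15.841), P2=(52.708,88.277), P3=(59.101,76.395); sampled at t=k/4. Machine vertices: (125.277,83.737) → (122.065,71.904) → (96.927,47.945) → (69.420,26.440) → (59.101,21.972). Open path.

**Shape 6** — `<polygon>` rectangle, stroke `#008000` → cut (S937, F1294). Machine vertices: (25.751,44.360) → (63.330,44.360) → (63.330,33.107) → (25.751,33.107) → (25.751,44.360). Closed: final G1 returns to the first vertex.

**Shape 7** — `<polygon>` regular polygon, stroke `#008000` → cut (S937, F1294). Machine vertices: (20.316,67.365) → (10.684,72.494) → (12.586,83.240) → (23.393,84.752) → (28.171,74.940) → (20.316,67.365). Closed: final G1 returns to the first vertex.

**Shape 8** — `<path>` rectangle, stroke `#ff8800` → score (S448, F2395). Machine vertices: (50.968,70.495) → (93.381,70.495) → (93.381,45.243) → (50.968,45.243) → (50.968,70.495). Closed: final G1 returns to the first vertex.

(Gcodetools for Inkscape — laser output)
G21
G90
G0 X25.554 Y51.492
M3 S937
G01 X68.822 Y65.106 F1294
G01 X82.436 Y21.838
G01 X39.168 Y8.224
G01 X25.554 Y51.492
M5
G0 X81.636 Y90.619
M3 S937
G01 X101.899 Y90.619 F1294
G01 X101.899 Y69.770
G01 X81.636 Y69.770
G01 X81.636 Y90.619
M5
G0 X126.825 Y89.639
M3 S937
G01 X63.050 Y58.153 F1294
M5
G0 X96.594 Y14.222
M3 S937
G01 X68.210 Y71.135 F1294
G01 X131.689 Y67.259
G01 X96.594 Y14.222
M5
G0 X125.277 Y83.737
M3 S448
G01 X122.065 Y71.904 F2395
G01 X96.927 Y47.945
G01 X69.420 Y26.440
G01 X59.101 Y21.972
M5
G0 X25.751 Y44.360
M3 S937
G01 X63.330 Y44.360 F1294
G01 X63.330 Y33.107
G01 X25.751 Y33.107
G01 X25.751 Y44.360
M5
G0 X20.316 Y67.365
M3 S937
G01 X10.684 Y72.494 F1294
G01 X12.586 Y83.240
G01 X23.393 Y84.752
G01 X28.171 Y74.940
G01 X20.316 Y67.365
M5
G0 X50.968 Y70.495
M3 S448
G01 X93.381 Y70.495 F2395
G01 X93.381 Y45.243
G01 X50.968 Y45.243
G01 X50.968 Y70.495
M5
G0 X0.000 Y0.000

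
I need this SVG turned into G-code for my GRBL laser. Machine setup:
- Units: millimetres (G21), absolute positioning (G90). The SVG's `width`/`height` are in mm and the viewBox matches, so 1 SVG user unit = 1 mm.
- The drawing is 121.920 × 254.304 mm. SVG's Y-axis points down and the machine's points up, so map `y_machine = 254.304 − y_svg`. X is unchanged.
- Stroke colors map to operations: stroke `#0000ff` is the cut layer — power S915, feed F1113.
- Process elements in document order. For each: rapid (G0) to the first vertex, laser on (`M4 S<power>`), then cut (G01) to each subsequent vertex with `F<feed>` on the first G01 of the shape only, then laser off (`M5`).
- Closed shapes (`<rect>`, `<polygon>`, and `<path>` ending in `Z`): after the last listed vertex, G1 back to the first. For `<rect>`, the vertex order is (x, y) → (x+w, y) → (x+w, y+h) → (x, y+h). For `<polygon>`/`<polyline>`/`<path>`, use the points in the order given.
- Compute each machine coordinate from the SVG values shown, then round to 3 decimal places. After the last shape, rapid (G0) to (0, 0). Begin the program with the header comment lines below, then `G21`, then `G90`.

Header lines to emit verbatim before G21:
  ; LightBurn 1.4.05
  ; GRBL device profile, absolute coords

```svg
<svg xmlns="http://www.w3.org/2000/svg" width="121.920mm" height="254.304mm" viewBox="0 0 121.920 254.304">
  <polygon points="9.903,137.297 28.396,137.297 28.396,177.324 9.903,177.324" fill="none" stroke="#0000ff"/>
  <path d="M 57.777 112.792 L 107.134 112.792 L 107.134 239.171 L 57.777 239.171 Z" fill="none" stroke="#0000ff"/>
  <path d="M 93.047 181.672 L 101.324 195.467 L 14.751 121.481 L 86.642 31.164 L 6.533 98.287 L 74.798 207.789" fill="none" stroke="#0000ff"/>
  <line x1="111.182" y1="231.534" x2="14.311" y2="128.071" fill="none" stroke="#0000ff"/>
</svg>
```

1 u = 1 mm; y_m = 254.304 − y.

[1] `<polygon>` rectangle, #0000ff→cut S915 F1113: (9.903,117.007) → (28.396,117.007) → (28.396,76.980) → (9.903,76.980) → (9.903,117.007) (closed)

[2] `<path>` rectangle, #0000ff→cut S915 F1113: (57.777,141.512) → (107.134,141.512) → (107.134,15.133) → (57.777,15.133) → (57.777,141.512) (closed)

[3] `<path>` open polyline, #0000ff→cut S915 F1113: (93.047,72.632) → (101.324,58.837) → (14.751,132.823) → (86.642,223.140) → (6.533,156.017) → (74.798,46.515)

[4] `<line>` line segment, #0000ff→cut S915 F1113: (111.182,22.770) → (14.311,126.233)

; LightBurn 1.4.05
; GRBL device profile, absolute coords
G21
G90
G0 X9.903 Y117.007
M4 S915
G01 X28.396 Y117.007 F1113
G01 X28.396 Y76.980
G01 X9.903 Y76.980
G01 X9.903 Y117.007
M5
G0 X57.777 Y141.512
M4 S915
G01 X107.134 Y141.512 F1113
G01 X107.134 Y15.133
G01 X57.777 Y15.133
G01 X57.777 Y141.512
M5
G0 X93.047 Y72.632
M4 S915
G01 X101.324 Y58.837 F1113
G01 X14.751 Y132.823
G01 X86.642 Y223.140
G01 X6.533 Y156.017
G01 X74.798 Y46.515
M5
G0 X111.182 Y22.770
M4 S915
G01 X14.311 Y126.233 F1113
M5
G0 X0.000 Y0.000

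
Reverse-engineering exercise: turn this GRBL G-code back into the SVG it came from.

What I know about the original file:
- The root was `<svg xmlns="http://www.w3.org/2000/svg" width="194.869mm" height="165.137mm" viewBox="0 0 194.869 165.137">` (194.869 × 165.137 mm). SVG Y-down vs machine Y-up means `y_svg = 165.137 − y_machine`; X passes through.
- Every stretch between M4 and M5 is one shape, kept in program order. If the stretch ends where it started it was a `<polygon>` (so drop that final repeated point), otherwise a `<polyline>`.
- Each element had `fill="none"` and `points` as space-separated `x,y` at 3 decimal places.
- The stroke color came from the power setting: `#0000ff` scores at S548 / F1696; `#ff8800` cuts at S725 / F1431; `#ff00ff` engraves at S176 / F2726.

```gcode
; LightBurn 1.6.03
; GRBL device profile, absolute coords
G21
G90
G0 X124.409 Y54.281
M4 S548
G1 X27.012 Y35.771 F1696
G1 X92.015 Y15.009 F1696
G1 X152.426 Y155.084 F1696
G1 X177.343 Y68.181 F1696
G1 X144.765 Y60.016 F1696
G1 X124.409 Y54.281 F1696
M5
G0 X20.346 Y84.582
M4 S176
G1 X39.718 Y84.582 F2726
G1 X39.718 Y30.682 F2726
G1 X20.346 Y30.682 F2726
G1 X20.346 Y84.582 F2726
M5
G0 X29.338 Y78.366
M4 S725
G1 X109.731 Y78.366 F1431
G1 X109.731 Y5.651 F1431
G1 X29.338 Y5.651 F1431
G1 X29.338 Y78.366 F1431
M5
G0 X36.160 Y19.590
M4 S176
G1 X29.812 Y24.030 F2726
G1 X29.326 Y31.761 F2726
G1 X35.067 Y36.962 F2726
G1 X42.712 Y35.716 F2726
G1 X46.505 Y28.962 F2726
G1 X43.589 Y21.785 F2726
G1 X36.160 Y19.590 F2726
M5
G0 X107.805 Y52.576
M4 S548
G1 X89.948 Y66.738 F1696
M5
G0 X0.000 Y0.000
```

<svg xmlns="http://www.w3.org/2000/svg" width="194.869mm" height="165.137mm" viewBox="0 0 194.869 165.137">
  <polygon points="124.409,110.856 27.012,129.366 92.015,150.128 152.426,10.053 177.343,96.956 144.765,105.121" fill="none" stroke="#0000ff"/>
  <polygon points="20.346,80.555 39.718,80.555 39.718,134.455 20.346,134.455" fill="none" stroke="#ff00ff"/>
  <polygon points="29.338,86.771 109.731,86.771 109.731,159.486 29.338,159.486" fill="none" stroke="#ff8800"/>
  <polygon points="36.160,145.547 29.812,141.107 29.326,133.376 35.067,128.175 42.712,129.421 46.505,136.175 43.589,143.352" fill="none" stroke="#ff00ff"/>
  <polyline points="107.805,112.561 89.948,98.399" fill="none" stroke="#0000ff"/>
</svg>

Machine Y-up, SVG Y-down with viewBox height 165.137, so y_svg = 165.137 − y_machine; X carries over.

Run 1: the run's S548 means `#0000ff` (score). The run returns to its start, so emit a `<polygon>` with points (Y-flipped): 124.409,110.856 27.012,129.366 92.015,150.128 152.426,10.053 177.343,96.956 144.765,105.121.

Run 2: S176 ⇒ engrave layer `#ff00ff`. The run returns to its start, so emit a `<polygon>` with points (Y-flipped): 20.346,80.555 39.718,80.555 39.718,134.455 20.346,134.455.

Run 3: power S725 maps to stroke `#ff8800` (cut). The run returns to its start, so emit a `<polygon>` with points (Y-flipped): 29.338,86.771 109.731,86.771 109.731,159.486 29.338,159.486.

Run 4: the run's S176 means `#ff00ff` (engrave). The run returns to its start, so emit a `<polygon>` with points (Y-flipped): 36.160,145.547 29.812,141.107 29.326,133.376 35.067,128.175 42.712,129.421 46.505,136.175 43.589,143.352.

Run 5: S548 ⇒ score layer `#0000ff`. The run is open, so emit a `<polyline>` with points (Y-flipped): 107.805,112.561 89.948,98.399.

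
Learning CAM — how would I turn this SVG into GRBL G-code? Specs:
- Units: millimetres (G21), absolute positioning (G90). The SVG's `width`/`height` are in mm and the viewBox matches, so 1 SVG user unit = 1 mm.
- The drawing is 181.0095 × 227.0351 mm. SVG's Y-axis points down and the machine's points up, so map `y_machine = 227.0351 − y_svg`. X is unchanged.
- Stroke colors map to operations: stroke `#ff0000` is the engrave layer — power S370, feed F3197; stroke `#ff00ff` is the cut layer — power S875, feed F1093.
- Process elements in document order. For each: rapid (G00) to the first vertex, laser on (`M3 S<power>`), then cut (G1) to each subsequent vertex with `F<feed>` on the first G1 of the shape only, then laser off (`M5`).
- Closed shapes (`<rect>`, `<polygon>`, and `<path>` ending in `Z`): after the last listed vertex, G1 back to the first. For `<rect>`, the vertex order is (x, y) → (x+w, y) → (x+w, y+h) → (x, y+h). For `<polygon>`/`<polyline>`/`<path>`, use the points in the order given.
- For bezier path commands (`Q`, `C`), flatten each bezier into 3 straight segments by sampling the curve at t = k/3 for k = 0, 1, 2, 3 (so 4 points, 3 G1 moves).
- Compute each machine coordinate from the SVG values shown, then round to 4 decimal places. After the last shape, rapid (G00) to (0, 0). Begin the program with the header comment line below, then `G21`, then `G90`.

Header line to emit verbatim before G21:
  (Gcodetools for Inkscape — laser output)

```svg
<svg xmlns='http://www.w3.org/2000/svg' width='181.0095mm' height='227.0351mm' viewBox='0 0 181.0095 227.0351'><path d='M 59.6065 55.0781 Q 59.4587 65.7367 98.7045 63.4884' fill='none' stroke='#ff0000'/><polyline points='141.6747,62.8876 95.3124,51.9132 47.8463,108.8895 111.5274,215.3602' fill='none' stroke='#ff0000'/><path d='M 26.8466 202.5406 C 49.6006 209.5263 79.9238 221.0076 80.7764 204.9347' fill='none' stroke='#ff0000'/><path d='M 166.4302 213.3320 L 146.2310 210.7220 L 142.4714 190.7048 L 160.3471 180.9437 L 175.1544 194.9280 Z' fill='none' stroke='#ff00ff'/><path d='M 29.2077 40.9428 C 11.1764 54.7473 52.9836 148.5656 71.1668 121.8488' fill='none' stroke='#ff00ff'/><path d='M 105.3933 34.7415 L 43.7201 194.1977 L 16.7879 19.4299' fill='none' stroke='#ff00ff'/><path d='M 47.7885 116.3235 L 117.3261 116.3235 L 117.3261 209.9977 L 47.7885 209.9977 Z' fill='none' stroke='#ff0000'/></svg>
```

(Gcodetools for Inkscape — laser output)
G21
G90
G00 X59.6065 Y171.9570
M3 S370
G1 X63.8850 Y166.2854 F3197
G1 X76.9177 Y163.4819
G1 X98.7045 Y163.5467
M5
G00 X141.6747 Y164.1475
M3 S370
G1 X95.3124 Y175.1219 F3197
G1 X47.8463 Y118.1456
G1 X111.5274 Y11.6749
M5
G00 X26.8466 Y24.4945
M3 S370
G1 X50.7518 Y17.1973 F3197
G1 X71.4721 Y14.0252
G1 X80.7764 Y22.1004
M5
G00 X166.4302 Y13.7031
M3 S875
G1 X146.2310 Y16.3131 F1093
G1 X142.4714 Y36.3303
G1 X160.3471 Y46.0914
G1 X175.1544 Y32.1071
G1 X166.4302 Y13.7031
M5
G00 X29.2077 Y186.0923
M3 S875
G1 X28.0314 Y153.0443 F1093
G1 X48.2001 Y111.2201
G1 X71.1668 Y105.1863
M5
G00 X105.3933 Y192.2936
M3 S875
G1 X43.7201 Y32.8374 F1093
G1 X16.7879 Y207.6052
M5
G00 X47.7885 Y110.7116
M3 S370
G1 X117.3261 Y110.7116 F3197
G1 X117.3261 Y17.0374
G1 X47.7885 Y17.0374
G1 X47.7885 Y110.7116
M5
G00 X0.0000 Y0.0000

1 u = 1 mm; y_m = 227.0351 − y.

[1] `<path>` quadratic bezier, #ff0000→engrave S370 F3197: (59.6065,171.9570) → (63.8850,166.2854) → (76.9177,163.4819) → (98.7045,163.5467)

[2] `<polyline>` open polyline, #ff0000→engrave S370 F3197: (141.6747,164.1475) → (95.3124,175.1219) → (47.8463,118.1456) → (111.5274,11.6749)

[3] `<path>` cubic bezier, #ff0000→engrave S370 F3197: (26.8466,24.4945) → (50.7518,17.1973) → (71.4721,14.0252) → (80.7764,22.1004)

[4] `<path>` regular polygon, #ff00ff→cut S875 F1093: (166.4302,13.7031) → (146.2310,16.3131) → (142.4714,36.3303) → (160.3471,46.0914) → (175.1544,32.1071) → (166.4302,13.7031) (closed)

[5] `<path>` cubic bezier, #ff00ff→cut S875 F1093: (29.2077,186.0923) → (28.0314,153.0443) → (48.2001,111.2201) → (71.1668,105.1863)

[6] `<path>` open polyline, #ff00ff→cut S875 F1093: (105.3933,192.2936) → (43.7201,32.8374) → (16.7879,207.6052)

[7] `<path>` rectangle, #ff0000→engrave S370 F3197: (47.7885,110.7116) → (117.3261,110.7116) → (117.3261,17.0374) → (47.7885,17.0374) → (47.7885,110.7116) (closed)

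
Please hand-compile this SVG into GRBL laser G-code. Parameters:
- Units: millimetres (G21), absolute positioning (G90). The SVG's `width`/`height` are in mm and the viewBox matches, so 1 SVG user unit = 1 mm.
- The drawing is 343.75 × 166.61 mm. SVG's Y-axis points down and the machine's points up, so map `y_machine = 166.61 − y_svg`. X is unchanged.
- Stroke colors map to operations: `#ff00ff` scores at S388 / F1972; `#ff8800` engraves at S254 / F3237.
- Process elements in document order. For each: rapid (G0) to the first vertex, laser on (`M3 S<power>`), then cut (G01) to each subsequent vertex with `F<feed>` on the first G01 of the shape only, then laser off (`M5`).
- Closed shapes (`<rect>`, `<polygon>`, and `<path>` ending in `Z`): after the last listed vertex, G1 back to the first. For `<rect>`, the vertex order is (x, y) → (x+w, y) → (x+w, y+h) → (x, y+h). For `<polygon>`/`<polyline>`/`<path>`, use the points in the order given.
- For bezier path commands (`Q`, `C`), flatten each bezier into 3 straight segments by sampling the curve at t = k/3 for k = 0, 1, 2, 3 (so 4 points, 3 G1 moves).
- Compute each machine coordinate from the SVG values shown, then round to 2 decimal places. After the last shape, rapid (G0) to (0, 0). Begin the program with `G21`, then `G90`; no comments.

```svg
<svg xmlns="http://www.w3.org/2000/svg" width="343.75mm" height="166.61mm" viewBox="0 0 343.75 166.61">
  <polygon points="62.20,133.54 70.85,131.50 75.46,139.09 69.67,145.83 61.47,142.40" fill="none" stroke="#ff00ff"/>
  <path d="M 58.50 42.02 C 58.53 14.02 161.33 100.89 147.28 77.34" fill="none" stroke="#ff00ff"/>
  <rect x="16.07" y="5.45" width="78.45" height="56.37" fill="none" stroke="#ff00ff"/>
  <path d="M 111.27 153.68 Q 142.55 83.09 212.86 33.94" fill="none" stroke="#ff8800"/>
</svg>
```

G21
G90
G0 X62.20 Y33.07
M3 S388
G01 X70.85 Y35.11 F1972
G01 X75.46 Y27.52
G01 X69.67 Y20.78
G01 X61.47 Y24.21
G01 X62.20 Y33.07
M5
G0 X58.50 Y124.59
M3 S388
G01 X84.65 Y122.64 F1972
G01 X130.51 Y94.18
G01 X147.28 Y89.27
M5
G0 X16.07 Y161.16
M3 S388
G01 X94.52 Y161.16 F1972
G01 X94.52 Y104.79
G01 X16.07 Y104.79
G01 X16.07 Y161.16
M5
G0 X111.27 Y12.93
M3 S254
G01 X136.46 Y57.61 F3237
G01 X170.32 Y97.52
G01 X212.86 Y132.67
M5
G0 X0.00 Y0.00

viewBox `0 0 343.75 166.61` with mm width/height → 1 unit = 1 mm. Flip: y_m = 166.61 − y_svg.

**Shape 1** — `<polygon>` regular polygon, stroke `#ff00ff` → score (S388, F1972). Machine vertices: (62.20,33.07) → (70.85,35.11) → (75.46,27.52) → (69.67,20.78) → (61.47,24.21) → (62.20,33.07). Closed: final G1 returns to the first vertex.

**Shape 2** — `<path>` cubic bezier, stroke `#ff00ff` → score (S388, F1972). Control points (SVG): P0=(58.50,42.02), P1=(58.53,14.02), P2=(161.33,100.89), P3=(147.28,77.34); sampled at t=k/3. Machine vertices: (58.50,124.59) → (84.65,122.64) → (130.51,94.18) → (147.28,89.27). Open path.

**Shape 3** — `<rect>` rectangle, stroke `#ff00ff` → score (S388, F1972). Machine vertices: (16.07,161.16) → (94.52,161.16) → (94.52,104.79) → (16.07,104.79) → (16.07,161.16). Closed: final G1 returns to the first vertex.

**Shape 4** — `<path>` quadratic bezier, stroke `#ff8800` → engrave (S254, F3237). Control points (SVG): P0=(111.27,153.68), P1=(142.55,83.09), P2=(212.86,33.94); sampled at t=k/3. Machine vertices: (111.27,12.93) → (136.46,57.61) → (170.32,97.52) → (212.86,132.67). Open path.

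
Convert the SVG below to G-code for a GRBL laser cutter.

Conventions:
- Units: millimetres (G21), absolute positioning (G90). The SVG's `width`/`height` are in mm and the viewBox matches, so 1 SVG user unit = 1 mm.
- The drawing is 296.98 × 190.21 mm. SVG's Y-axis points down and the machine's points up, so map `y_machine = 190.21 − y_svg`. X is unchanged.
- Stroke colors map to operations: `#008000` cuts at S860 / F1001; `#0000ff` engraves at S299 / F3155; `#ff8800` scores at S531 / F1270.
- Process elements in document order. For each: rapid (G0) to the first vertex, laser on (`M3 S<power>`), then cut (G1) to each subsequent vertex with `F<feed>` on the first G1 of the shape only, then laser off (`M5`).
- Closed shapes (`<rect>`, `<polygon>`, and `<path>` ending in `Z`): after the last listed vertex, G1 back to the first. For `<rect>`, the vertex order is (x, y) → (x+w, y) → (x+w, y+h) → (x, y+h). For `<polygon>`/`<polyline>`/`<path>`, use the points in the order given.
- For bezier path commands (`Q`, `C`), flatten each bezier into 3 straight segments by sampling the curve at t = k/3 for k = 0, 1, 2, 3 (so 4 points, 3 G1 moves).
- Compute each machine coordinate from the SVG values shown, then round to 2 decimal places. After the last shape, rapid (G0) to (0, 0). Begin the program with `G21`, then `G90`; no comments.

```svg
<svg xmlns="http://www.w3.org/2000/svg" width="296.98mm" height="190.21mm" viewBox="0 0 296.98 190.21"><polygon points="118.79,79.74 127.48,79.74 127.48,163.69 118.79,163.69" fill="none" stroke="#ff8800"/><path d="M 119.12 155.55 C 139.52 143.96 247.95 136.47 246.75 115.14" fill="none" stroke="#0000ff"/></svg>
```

G21
G90
G0 X118.79 Y110.47
M3 S531
G1 X127.48 Y110.47 F1270
G1 X127.48 Y26.52
G1 X118.79 Y26.52
G1 X118.79 Y110.47
M5
G0 X119.12 Y34.66
M3 S299
G1 X161.54 Y45.55 F3155
G1 X218.73 Y57.69
G1 X246.75 Y75.07
M5
G0 X0.00 Y0.00

viewBox `0 0 296.98 190.21` with mm width/height → 1 unit = 1 mm. Flip: y_m = 190.21 − y_svg.

**Shape 1** — `<polygon>` rectangle, stroke `#ff8800` → score (S531, F1270). Machine vertices: (118.79,110.47) → (127.48,110.47) → (127.48,26.52) → (118.79,26.52) → (118.79,110.47). Closed: final G1 returns to the first vertex.

**Shape 2** — `<path>` cubic bezier, stroke `#0000ff` → engrave (S299, F3155). Control points (SVG): P0=(119.12,155.55), P1=(139.52,143.96), P2=(247.95,136.47), P3=(246.75,115.14); sampled at t=k/3. Machine vertices: (119.12,34.66) → (161.54,45.55) → (218.73,57.69) → (246.75,75.07). Open path.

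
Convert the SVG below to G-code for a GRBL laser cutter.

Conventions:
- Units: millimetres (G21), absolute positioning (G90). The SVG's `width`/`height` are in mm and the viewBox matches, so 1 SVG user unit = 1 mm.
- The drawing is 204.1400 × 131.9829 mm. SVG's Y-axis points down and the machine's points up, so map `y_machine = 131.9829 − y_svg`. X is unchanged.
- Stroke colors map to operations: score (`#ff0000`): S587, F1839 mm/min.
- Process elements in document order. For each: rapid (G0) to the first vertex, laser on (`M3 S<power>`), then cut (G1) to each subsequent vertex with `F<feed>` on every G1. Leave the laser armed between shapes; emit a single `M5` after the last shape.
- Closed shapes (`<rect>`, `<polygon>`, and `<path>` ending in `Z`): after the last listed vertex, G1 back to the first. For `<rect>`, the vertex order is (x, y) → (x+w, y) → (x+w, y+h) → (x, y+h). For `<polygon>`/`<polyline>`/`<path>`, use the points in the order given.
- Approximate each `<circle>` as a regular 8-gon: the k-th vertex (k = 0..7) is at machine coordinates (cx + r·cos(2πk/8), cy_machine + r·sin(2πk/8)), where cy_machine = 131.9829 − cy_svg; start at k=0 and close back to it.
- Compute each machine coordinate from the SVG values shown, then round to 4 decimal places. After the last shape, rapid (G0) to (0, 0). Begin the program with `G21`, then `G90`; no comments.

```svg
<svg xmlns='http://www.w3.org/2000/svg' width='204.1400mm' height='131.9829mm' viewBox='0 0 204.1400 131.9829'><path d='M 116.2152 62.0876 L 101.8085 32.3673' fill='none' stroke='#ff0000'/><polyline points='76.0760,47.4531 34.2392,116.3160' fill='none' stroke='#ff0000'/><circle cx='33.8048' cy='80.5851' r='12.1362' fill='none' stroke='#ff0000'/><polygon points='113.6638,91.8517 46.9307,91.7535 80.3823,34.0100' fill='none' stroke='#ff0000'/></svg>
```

Since the viewBox matches the mm dimensions, user units are millimetres directly. The only transform is the Y-flip y_m = 131.9829 − y_svg.

Shape 1 is a line segment drawn with `<path>`. Its stroke #ff0000 means score at S587, F1839. After flipping Y the toolpath is (116.2152,69.8953) → (101.8085,99.6156).

Shape 2 is a line segment drawn with `<polyline>`. Its stroke #ff0000 means score at S587, F1839. After flipping Y the toolpath is (76.0760,84.5298) → (34.2392,15.6669).

Shape 3 is a circle drawn with `<circle>`. Its stroke #ff0000 means score at S587, F1839. After flipping Y the toolpath is (45.9410,51.3978) → (42.3864,59.9794) → (33.8048,63.5340) → (25.2232,59.9794) → (21.6686,51.3978) → (25.2232,42.8162) → (33.8048,39.2616) → (42.3864,42.8162) → (45.9410,51.3978), returning to the start.

Shape 4 is a regular polygon drawn with `<polygon>`. Its stroke #ff0000 means score at S587, F1839. After flipping Y the toolpath is (113.6638,40.1312) → (46.9307,40.2294) → (80.3823,97.9729) → (113.6638,40.1312), returning to the start.

G21
G90
G0 X116.2152 Y69.8953
M3 S587
G1 X101.8085 Y99.6156 F1839
G0 X76.0760 Y84.5298
M3 S587
G1 X34.2392 Y15.6669 F1839
G0 X45.9410 Y51.3978
M3 S587
G1 X42.3864 Y59.9794 F1839
G1 X33.8048 Y63.5340 F1839
G1 X25.2232 Y59.9794 F1839
G1 X21.6686 Y51.3978 F1839
G1 X25.2232 Y42.8162 F1839
G1 X33.8048 Y39.2616 F1839
G1 X42.3864 Y42.8162 F1839
G1 X45.9410 Y51.3978 F1839
G0 X113.6638 Y40.1312
M3 S587
G1 X46.9307 Y40.2294 F1839
G1 X80.3823 Y97.9729 F1839
G1 X113.6638 Y40.1312 F1839
M5
G0 X0.0000 Y0.0000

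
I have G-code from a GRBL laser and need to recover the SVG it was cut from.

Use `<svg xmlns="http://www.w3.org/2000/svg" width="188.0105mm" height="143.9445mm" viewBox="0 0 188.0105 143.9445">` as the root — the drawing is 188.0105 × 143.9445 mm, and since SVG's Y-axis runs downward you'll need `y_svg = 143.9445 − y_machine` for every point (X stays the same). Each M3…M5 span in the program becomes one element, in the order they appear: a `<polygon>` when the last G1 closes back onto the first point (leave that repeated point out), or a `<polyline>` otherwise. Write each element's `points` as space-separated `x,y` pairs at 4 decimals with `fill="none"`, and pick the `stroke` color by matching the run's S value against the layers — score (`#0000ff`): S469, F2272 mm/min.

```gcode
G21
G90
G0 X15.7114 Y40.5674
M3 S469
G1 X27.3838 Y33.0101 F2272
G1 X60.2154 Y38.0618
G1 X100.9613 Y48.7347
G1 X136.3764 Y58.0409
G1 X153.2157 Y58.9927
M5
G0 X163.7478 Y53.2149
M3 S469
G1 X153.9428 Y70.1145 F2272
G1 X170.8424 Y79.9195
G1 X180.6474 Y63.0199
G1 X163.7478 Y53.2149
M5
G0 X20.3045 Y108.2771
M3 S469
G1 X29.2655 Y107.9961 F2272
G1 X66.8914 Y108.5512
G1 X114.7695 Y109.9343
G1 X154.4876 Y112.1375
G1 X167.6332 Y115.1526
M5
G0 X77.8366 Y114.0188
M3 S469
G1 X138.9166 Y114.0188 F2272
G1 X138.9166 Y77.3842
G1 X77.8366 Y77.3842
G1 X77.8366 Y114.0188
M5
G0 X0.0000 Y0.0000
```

<svg xmlns="http://www.w3.org/2000/svg" width="188.0105mm" height="143.9445mm" viewBox="0 0 188.0105 143.9445">
  <polyline points="15.7114,103.3771 27.3838,110.9344 60.2154,105.8827 100.9613,95.2098 136.3764,85.9036 153.2157,84.9518" fill="none" stroke="#0000ff"/>
  <polygon points="163.7478,90.7296 153.9428,73.8300 170.8424,64.0250 180.6474,80.9246" fill="none" stroke="#0000ff"/>
  <polyline points="20.3045,35.6674 29.2655,35.9484 66.8914,35.3933 114.7695,34.0102 154.4876,31.8070 167.6332,28.7919" fill="none" stroke="#0000ff"/>
  <polygon points="77.8366,29.9257 138.9166,29.9257 138.9166,66.5603 77.8366,66.5603" fill="none" stroke="#0000ff"/>
</svg>

Machine Y-up, SVG Y-down with viewBox height 143.9445, so y_svg = 143.9445 − y_machine; X carries over. Every run uses S469, so all elements get stroke `#0000ff` (score).

Run 1: The run is open, so emit a `<polyline>` with points (Y-flipped): 15.7114,103.3771 27.3838,110.9344 60.2154,105.8827 100.9613,95.2098 136.3764,85.9036 153.2157,84.9518.

Run 2: The run returns to its start, so emit a `<polygon>` with points (Y-flipped): 163.7478,90.7296 153.9428,73.8300 170.8424,64.0250 180.6474,80.9246.

Run 3: The run is open, so emit a `<polyline>` with points (Y-flipped): 20.3045,35.6674 29.2655,35.9484 66.8914,35.3933 114.7695,34.0102 154.4876,31.8070 167.6332,28.7919.

Run 4: The run returns to its start, so emit a `<polygon>` with points (Y-flipped): 77.8366,29.9257 138.9166,29.9257 138.9166,66.5603 77.8366,66.5603.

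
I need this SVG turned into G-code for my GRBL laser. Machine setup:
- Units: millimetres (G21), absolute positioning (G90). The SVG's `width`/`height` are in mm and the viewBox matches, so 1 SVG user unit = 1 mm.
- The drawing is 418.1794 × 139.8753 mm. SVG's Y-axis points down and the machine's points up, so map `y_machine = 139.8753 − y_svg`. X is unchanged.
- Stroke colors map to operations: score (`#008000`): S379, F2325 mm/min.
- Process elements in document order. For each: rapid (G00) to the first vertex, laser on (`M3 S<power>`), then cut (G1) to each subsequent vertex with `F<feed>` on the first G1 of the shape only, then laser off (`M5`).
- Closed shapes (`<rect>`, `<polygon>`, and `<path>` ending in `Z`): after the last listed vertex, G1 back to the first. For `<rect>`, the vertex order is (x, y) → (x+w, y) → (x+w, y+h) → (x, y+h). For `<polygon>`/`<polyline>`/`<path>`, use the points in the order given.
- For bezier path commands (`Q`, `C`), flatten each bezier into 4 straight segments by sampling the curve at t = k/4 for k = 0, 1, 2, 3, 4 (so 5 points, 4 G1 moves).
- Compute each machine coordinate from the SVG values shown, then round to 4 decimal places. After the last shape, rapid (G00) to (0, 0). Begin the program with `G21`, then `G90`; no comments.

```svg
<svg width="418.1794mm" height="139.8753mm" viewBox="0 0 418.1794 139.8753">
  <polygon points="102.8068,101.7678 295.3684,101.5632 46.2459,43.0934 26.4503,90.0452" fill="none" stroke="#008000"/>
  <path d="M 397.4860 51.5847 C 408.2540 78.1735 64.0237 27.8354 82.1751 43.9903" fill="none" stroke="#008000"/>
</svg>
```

G21
G90
G00 X102.8068 Y38.1075
M3 S379
G1 X295.3684 Y38.3121 F2325
G1 X46.2459 Y96.7819
G1 X26.4503 Y49.8301
G1 X102.8068 Y38.1075
M5
G00 X397.4860 Y88.2906
M3 S379
G1 X350.2089 Y80.5319 F2325
G1 X237.0618 Y88.1751
G1 X125.2991 Y97.7747
G1 X82.1751 Y95.8850
M5
G00 X0.0000 Y0.0000

viewBox `0 0 418.1794 139.8753` with mm width/height → 1 unit = 1 mm. Flip: y_m = 139.8753 − y_svg.

**Shape 1** — `<polygon>` closed polygon, stroke `#008000` → score (S379, F2325). Machine vertices: (102.8068,38.1075) → (295.3684,38.3121) → (46.2459,96.7819) → (26.4503,49.8301) → (102.8068,38.1075). Closed: final G1 returns to the first vertex.

**Shape 2** — `<path>` cubic bezier, stroke `#008000` → score (S379, F2325). Control points (SVG): P0=(397.4860,51.5847), P1=(408.2540,78.1735), P2=(64.0237,27.8354), P3=(82.1751,43.9903); sampled at t=k/4. Machine vertices: (397.4860,88.2906) → (350.2089,80.5319) → (237.0618,88.1751) → (125.2991,97.7747) → (82.1751,95.8850). Open path.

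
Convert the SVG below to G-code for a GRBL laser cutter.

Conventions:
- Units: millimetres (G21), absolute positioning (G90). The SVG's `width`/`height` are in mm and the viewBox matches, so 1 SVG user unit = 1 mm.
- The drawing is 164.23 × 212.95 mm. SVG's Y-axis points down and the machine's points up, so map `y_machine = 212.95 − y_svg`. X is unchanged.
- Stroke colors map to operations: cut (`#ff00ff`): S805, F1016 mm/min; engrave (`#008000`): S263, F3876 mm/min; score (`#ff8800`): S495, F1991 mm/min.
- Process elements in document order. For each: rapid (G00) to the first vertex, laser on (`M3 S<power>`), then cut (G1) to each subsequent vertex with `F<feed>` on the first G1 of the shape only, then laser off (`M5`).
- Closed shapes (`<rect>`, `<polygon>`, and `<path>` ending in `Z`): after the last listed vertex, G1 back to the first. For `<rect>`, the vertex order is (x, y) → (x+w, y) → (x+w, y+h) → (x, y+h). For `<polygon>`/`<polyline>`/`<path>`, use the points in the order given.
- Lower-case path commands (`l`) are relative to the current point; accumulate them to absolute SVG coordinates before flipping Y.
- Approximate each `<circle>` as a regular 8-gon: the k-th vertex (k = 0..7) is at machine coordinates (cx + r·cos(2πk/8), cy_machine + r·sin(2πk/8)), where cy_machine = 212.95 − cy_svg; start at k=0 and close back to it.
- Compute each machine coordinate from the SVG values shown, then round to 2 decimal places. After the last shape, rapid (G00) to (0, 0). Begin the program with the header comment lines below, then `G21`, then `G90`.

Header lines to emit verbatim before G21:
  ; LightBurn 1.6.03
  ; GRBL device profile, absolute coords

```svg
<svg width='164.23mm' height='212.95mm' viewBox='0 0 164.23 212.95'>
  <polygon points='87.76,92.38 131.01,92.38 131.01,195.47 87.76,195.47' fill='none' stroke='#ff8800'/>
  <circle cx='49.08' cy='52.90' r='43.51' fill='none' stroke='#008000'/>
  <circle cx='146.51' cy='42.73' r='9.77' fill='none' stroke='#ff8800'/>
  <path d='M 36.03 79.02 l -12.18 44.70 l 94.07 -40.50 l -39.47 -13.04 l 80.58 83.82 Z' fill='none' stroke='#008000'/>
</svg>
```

; LightBurn 1.6.03
; GRBL device profile, absolute coords
G21
G90
G00 X87.76 Y120.57
M3 S495
G1 X131.01 Y120.57 F1991
G1 X131.01 Y17.48
G1 X87.76 Y17.48
G1 X87.76 Y120.57
M5
G00 X92.59 Y160.05
M3 S263
G1 X79.85 Y190.82 F3876
G1 X49.08 Y203.56
G1 X18.31 Y190.82
G1 X5.57 Y160.05
G1 X18.31 Y129.28
G1 X49.08 Y116.54
G1 X79.85 Y129.28
G1 X92.59 Y160.05
M5
G00 X156.28 Y170.22
M3 S495
G1 X153.42 Y177.13 F1991
G1 X146.51 Y179.99
G1 X139.60 Y177.13
G1 X136.74 Y170.22
G1 X139.60 Y163.31
G1 X146.51 Y160.45
G1 X153.42 Y163.31
G1 X156.28 Y170.22
M5
G00 X36.03 Y133.93
M3 S263
G1 X23.85 Y89.23 F3876
G1 X117.92 Y129.73
G1 X78.45 Y142.77
G1 X159.03 Y58.95
G1 X36.03 Y133.93
M5
G00 X0.00 Y0.00

viewBox `0 0 164.23 212.95` with mm width/height → 1 unit = 1 mm. Flip: y_m = 212.95 − y_svg.

**Shape 1** — `<polygon>` rectangle, stroke `#ff8800` → score (S495, F1991). Machine vertices: (87.76,120.57) → (131.01,120.57) → (131.01,17.48) → (87.76,17.48) → (87.76,120.57). Closed: final G1 returns to the first vertex.

**Shape 2** — `<circle>` circle, stroke `#008000` → engrave (S263, F3876). Machine vertices: (92.59,160.05) → (79.85,190.82) → (49.08,203.56) → (18.31,190.82) → (5.57,160.05) → (18.31,129.28) → (49.08,116.54) → (79.85,129.28) → (92.59,160.05). Closed: final G1 returns to the first vertex.

**Shape 3** — `<circle>` circle, stroke `#ff8800` → score (S495, F1991). Machine vertices: (156.28,170.22) → (153.42,177.13) → (146.51,179.99) → (139.60,177.13) → (136.74,170.22) → (139.60,163.31) → (146.51,160.45) → (153.42,163.31) → (156.28,170.22). Closed: final G1 returns to the first vertex.

**Shape 4** — `<path>` closed polygon, stroke `#008000` → engrave (S263, F3876). Machine vertices: (36.03,133.93) → (23.85,89.23) → (117.92,129.73) → (78.45,142.77) → (159.03,58.95) → (36.03,133.93). Closed: final G1 returns to the first vertex.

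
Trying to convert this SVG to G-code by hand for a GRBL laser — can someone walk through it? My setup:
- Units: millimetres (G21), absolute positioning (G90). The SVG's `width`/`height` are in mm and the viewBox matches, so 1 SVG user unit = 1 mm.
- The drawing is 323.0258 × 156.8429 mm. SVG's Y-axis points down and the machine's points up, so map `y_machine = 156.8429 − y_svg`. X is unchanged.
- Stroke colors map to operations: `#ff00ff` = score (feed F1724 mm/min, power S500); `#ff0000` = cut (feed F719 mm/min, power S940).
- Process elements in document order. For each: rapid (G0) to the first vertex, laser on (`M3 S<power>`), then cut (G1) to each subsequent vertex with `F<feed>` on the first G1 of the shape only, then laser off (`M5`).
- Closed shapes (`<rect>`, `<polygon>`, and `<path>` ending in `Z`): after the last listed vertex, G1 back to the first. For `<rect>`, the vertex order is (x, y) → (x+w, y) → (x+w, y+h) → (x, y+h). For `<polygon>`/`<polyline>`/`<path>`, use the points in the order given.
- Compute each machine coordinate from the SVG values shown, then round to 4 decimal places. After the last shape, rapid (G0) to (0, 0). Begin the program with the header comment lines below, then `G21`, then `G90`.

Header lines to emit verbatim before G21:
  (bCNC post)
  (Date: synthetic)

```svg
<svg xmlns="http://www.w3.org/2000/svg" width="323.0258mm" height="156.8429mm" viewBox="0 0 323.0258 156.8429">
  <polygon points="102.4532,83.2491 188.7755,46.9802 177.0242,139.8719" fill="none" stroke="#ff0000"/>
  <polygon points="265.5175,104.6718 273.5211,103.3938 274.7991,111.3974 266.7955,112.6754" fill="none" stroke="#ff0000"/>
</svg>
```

viewBox `0 0 323.0258 156.8429` with mm width/height → 1 unit = 1 mm. Flip: y_m = 156.8429 − y_svg.

**Shape 1** — `<polygon>` regular polygon, stroke `#ff0000` → cut (S940, F719). Machine vertices: (102.4532,73.5938) → (188.7755,109.8627) → (177.0242,16.9710) → (102.4532,73.5938). Closed: final G1 returns to the first vertex.

**Shape 2** — `<polygon>` regular polygon, stroke `#ff0000` → cut (S940, F719). Machine vertices: (265.5175,52.1711) → (273.5211,53.4491) → (274.7991,45.4455) → (266.7955,44.1675) → (265.5175,52.1711). Closed: final G1 returns to the first vertex.

(bCNC post)
(Date: synthetic)
G21
G90
G0 X102.4532 Y73.5938
M3 S940
G1 X188.7755 Y109.8627 F719
G1 X177.0242 Y16.9710
G1 X102.4532 Y73.5938
M5
G0 X265.5175 Y52.1711
M3 S940
G1 X273.5211 Y53.4491 F719
G1 X274.7991 Y45.4455
G1 X266.7955 Y44.1675
G1 X265.5175 Y52.1711
M5
G0 X0.0000 Y0.0000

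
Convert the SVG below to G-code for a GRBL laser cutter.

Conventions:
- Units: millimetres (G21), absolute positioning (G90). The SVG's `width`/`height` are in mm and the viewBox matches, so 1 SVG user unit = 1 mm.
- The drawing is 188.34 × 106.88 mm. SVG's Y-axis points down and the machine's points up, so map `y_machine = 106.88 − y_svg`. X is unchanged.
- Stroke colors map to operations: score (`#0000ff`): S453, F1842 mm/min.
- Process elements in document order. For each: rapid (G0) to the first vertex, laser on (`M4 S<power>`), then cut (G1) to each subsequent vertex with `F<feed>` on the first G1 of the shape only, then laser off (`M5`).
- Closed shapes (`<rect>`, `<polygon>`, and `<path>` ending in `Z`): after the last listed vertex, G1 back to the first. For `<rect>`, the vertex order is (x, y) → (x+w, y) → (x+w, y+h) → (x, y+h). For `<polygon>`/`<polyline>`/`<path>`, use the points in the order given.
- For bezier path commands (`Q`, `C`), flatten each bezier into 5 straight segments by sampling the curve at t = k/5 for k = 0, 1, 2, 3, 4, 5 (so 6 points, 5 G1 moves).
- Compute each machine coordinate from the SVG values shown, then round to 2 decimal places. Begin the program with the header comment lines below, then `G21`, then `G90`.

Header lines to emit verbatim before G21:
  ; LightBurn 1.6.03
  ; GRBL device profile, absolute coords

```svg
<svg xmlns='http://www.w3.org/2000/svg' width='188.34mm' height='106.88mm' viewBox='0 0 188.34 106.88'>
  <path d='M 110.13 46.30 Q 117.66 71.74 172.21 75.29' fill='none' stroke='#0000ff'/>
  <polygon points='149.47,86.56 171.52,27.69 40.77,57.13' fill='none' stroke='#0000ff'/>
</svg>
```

1 u = 1 mm; y_m = 106.88 − y.

[1] `<path>` quadratic bezier, #0000ff→score S453 F1842: (110.13,60.58) → (115.02,51.28) → (123.68,43.73) → (136.09,37.93) → (152.27,33.89) → (172.21,31.59)

[2] `<polygon>` closed polygon, #0000ff→score S453 F1842: (149.47,20.32) → (171.52,79.19) → (40.77,49.75) → (149.47,20.32) (closed)

; LightBurn 1.6.03
; GRBL device profile, absolute coords
G21
G90
G0 X110.13 Y60.58
M4 S453
G1 X115.02 Y51.28 F1842
G1 X123.68 Y43.73
G1 X136.09 Y37.93
G1 X152.27 Y33.89
G1 X172.21 Y31.59
M5
G0 X149.47 Y20.32
M4 S453
G1 X171.52 Y79.19 F1842
G1 X40.77 Y49.75
G1 X149.47 Y20.32
M5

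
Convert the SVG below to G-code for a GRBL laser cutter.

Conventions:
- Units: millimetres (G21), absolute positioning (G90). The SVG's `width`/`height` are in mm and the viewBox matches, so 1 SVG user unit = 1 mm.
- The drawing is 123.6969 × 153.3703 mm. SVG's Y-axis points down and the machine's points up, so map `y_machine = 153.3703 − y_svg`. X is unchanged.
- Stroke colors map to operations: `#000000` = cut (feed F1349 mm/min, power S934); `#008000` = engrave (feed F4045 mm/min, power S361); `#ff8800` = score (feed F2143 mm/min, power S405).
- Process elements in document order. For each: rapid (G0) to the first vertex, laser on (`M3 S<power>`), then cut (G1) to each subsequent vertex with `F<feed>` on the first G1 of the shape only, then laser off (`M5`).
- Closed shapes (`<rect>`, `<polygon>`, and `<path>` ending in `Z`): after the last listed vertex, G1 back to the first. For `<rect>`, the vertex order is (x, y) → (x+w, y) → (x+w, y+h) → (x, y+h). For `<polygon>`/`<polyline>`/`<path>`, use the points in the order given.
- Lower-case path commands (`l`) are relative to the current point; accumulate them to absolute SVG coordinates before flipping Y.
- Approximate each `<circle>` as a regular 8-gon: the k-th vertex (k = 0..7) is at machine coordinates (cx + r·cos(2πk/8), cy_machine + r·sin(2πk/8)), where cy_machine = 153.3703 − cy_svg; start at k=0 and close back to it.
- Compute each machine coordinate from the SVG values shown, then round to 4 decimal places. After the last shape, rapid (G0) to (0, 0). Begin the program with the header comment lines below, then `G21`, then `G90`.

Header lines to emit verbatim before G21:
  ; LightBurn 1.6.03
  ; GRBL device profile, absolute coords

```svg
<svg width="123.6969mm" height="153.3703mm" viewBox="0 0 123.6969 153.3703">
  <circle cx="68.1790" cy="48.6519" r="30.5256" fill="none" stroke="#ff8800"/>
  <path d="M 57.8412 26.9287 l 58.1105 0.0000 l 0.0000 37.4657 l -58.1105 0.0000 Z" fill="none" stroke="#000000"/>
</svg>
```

; LightBurn 1.6.03
; GRBL device profile, absolute coords
G21
G90
G0 X98.7046 Y104.7184
M3 S405
G1 X89.7639 Y126.3033 F2143
G1 X68.1790 Y135.2440
G1 X46.5941 Y126.3033
G1 X37.6534 Y104.7184
G1 X46.5941 Y83.1335
G1 X68.1790 Y74.1928
G1 X89.7639 Y83.1335
G1 X98.7046 Y104.7184
M5
G0 X57.8412 Y126.4416
M3 S934
G1 X115.9517 Y126.4416 F1349
G1 X115.9517 Y88.9759
G1 X57.8412 Y88.9759
G1 X57.8412 Y126.4416
M5
G0 X0.0000 Y0.0000

viewBox `0 0 123.6969 153.3703` with mm width/height → 1 unit = 1 mm. Flip: y_m = 153.3703 − y_svg.

**Shape 1** — `<circle>` circle, stroke `#ff8800` → score (S405, F2143). Machine vertices: (98.7046,104.7184) → (89.7639,126.3033) → (68.1790,135.2440) → (46.5941,126.3033) → (37.6534,104.7184) → (46.5941,83.1335) → (68.1790,74.1928) → (89.7639,83.1335) → (98.7046,104.7184). Closed: final G1 returns to the first vertex.

**Shape 2** — `<path>` rectangle, stroke `#000000` → cut (S934, F1349). Machine vertices: (57.8412,126.4416) → (115.9517,126.4416) → (115.9517,88.9759) → (57.8412,88.9759) → (57.8412,126.4416). Closed: final G1 returns to the first vertex.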